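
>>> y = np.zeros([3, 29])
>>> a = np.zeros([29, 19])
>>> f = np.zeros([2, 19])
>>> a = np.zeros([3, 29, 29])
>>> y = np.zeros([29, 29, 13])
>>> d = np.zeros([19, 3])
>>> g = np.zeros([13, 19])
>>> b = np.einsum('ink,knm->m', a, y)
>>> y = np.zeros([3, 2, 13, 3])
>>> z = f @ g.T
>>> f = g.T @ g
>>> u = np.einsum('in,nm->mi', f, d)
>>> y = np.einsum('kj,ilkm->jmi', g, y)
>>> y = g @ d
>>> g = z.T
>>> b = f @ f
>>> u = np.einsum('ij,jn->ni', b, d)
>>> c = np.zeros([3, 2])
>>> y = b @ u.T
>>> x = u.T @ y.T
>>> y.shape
(19, 3)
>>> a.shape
(3, 29, 29)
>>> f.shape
(19, 19)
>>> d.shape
(19, 3)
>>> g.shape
(13, 2)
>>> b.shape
(19, 19)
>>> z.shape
(2, 13)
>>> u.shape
(3, 19)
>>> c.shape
(3, 2)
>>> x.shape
(19, 19)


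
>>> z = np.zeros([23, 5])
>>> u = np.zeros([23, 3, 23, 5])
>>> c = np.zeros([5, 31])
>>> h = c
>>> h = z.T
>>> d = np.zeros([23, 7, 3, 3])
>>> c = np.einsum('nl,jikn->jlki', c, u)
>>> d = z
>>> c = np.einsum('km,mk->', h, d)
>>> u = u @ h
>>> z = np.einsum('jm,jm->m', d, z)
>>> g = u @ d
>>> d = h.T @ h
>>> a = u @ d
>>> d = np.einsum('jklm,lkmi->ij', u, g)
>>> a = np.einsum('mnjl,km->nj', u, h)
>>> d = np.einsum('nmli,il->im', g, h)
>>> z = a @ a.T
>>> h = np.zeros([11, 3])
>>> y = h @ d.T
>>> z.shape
(3, 3)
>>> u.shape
(23, 3, 23, 23)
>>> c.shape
()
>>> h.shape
(11, 3)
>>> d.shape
(5, 3)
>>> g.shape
(23, 3, 23, 5)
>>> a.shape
(3, 23)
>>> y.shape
(11, 5)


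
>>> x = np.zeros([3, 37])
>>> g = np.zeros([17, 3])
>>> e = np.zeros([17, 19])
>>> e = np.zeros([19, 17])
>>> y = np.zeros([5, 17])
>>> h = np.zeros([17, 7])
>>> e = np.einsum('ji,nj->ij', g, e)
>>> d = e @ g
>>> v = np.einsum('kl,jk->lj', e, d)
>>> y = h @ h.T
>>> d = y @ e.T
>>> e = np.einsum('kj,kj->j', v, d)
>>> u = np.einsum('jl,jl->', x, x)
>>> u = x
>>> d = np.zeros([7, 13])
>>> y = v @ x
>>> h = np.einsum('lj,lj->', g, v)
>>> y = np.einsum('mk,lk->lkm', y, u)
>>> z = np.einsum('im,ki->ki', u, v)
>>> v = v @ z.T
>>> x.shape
(3, 37)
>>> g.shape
(17, 3)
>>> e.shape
(3,)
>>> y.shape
(3, 37, 17)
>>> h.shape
()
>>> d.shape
(7, 13)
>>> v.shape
(17, 17)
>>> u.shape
(3, 37)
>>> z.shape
(17, 3)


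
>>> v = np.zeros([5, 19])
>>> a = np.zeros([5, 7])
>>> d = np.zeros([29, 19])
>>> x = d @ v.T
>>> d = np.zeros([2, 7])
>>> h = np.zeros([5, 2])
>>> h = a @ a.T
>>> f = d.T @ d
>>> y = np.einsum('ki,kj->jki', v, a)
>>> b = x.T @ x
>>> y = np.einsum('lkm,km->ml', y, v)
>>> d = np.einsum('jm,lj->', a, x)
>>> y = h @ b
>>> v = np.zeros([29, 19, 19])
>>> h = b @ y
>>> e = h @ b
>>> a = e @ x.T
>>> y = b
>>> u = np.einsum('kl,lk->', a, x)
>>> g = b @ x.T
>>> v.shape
(29, 19, 19)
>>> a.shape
(5, 29)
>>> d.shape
()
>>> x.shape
(29, 5)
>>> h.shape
(5, 5)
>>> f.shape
(7, 7)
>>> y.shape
(5, 5)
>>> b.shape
(5, 5)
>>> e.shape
(5, 5)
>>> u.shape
()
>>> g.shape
(5, 29)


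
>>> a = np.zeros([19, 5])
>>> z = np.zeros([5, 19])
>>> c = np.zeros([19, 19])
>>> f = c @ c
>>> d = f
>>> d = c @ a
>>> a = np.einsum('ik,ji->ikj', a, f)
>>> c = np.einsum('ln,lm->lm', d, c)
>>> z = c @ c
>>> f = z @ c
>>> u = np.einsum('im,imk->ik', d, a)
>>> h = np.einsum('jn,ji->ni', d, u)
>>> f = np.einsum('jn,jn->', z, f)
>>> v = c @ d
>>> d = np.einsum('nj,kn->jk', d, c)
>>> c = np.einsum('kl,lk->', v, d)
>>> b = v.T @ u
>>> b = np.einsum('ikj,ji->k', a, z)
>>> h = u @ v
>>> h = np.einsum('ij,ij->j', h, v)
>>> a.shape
(19, 5, 19)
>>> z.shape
(19, 19)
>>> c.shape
()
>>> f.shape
()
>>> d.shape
(5, 19)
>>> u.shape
(19, 19)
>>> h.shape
(5,)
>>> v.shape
(19, 5)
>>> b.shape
(5,)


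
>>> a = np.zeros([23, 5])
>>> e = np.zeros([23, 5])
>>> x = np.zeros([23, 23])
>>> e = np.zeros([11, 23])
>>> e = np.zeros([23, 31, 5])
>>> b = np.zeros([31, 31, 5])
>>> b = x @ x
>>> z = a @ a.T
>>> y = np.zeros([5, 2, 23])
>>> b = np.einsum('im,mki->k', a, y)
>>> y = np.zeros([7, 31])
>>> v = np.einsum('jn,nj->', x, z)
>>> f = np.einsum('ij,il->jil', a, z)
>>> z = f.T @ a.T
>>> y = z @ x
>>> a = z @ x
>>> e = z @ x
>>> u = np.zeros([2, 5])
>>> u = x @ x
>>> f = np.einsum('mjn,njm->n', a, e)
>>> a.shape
(23, 23, 23)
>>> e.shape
(23, 23, 23)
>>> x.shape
(23, 23)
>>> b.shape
(2,)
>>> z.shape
(23, 23, 23)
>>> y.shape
(23, 23, 23)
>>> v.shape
()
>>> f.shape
(23,)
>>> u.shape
(23, 23)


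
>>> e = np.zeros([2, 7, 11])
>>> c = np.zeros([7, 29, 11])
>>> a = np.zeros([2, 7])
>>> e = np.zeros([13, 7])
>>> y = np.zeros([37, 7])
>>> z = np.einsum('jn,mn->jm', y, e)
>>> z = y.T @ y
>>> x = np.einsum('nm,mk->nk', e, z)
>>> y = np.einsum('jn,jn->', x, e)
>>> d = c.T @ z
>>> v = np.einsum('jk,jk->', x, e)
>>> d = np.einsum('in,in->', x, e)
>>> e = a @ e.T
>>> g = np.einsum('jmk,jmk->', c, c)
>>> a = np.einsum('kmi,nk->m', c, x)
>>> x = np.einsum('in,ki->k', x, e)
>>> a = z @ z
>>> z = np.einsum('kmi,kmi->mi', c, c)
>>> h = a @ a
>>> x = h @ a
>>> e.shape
(2, 13)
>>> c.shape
(7, 29, 11)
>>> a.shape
(7, 7)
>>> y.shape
()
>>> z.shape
(29, 11)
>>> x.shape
(7, 7)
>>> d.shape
()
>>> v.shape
()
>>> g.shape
()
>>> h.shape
(7, 7)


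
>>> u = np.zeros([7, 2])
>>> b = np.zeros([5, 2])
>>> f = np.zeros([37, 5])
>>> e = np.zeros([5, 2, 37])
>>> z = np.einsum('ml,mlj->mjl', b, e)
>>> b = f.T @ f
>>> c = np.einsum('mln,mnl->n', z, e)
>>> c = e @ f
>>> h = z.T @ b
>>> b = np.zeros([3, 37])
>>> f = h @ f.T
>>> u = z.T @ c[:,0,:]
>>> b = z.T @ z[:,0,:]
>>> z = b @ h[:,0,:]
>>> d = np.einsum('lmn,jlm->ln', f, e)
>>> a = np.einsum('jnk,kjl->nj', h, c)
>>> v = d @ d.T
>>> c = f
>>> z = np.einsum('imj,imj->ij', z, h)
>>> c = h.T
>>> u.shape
(2, 37, 5)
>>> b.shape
(2, 37, 2)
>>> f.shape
(2, 37, 37)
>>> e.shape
(5, 2, 37)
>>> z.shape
(2, 5)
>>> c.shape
(5, 37, 2)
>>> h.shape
(2, 37, 5)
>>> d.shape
(2, 37)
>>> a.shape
(37, 2)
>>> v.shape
(2, 2)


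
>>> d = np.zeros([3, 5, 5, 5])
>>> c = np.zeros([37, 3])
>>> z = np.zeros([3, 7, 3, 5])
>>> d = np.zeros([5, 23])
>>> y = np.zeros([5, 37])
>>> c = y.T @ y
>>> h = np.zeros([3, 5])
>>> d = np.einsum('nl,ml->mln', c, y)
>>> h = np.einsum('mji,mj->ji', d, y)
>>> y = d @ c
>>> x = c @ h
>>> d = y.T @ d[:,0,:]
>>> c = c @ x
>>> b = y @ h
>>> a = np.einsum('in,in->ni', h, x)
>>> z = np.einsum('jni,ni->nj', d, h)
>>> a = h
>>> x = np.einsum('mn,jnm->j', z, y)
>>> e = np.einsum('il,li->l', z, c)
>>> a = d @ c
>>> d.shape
(37, 37, 37)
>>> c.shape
(37, 37)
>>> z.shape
(37, 37)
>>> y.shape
(5, 37, 37)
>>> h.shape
(37, 37)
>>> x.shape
(5,)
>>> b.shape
(5, 37, 37)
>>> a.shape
(37, 37, 37)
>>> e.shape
(37,)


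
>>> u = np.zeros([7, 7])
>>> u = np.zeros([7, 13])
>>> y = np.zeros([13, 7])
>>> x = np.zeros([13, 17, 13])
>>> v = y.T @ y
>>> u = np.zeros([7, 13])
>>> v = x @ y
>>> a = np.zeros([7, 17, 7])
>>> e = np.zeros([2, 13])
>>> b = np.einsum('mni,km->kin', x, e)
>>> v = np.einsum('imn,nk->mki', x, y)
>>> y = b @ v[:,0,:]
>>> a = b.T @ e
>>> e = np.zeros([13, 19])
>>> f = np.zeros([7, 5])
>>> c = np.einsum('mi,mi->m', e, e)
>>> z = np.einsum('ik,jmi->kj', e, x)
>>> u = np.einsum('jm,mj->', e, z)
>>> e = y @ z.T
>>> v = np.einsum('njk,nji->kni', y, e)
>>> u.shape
()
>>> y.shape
(2, 13, 13)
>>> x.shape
(13, 17, 13)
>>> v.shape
(13, 2, 19)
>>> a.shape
(17, 13, 13)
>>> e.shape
(2, 13, 19)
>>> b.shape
(2, 13, 17)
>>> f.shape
(7, 5)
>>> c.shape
(13,)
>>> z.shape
(19, 13)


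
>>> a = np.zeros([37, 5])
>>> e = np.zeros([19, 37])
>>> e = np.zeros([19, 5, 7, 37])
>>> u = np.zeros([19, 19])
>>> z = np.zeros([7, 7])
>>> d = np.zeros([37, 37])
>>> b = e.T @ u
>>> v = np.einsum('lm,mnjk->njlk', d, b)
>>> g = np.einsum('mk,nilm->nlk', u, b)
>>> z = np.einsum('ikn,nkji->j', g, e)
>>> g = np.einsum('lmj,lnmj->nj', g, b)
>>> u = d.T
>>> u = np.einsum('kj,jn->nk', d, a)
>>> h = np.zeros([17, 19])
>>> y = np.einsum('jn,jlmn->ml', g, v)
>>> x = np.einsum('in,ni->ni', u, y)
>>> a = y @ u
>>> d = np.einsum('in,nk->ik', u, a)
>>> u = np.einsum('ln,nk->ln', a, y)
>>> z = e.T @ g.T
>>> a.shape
(37, 37)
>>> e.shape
(19, 5, 7, 37)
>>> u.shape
(37, 37)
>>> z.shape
(37, 7, 5, 7)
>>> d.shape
(5, 37)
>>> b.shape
(37, 7, 5, 19)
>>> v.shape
(7, 5, 37, 19)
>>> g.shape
(7, 19)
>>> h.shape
(17, 19)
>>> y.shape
(37, 5)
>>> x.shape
(37, 5)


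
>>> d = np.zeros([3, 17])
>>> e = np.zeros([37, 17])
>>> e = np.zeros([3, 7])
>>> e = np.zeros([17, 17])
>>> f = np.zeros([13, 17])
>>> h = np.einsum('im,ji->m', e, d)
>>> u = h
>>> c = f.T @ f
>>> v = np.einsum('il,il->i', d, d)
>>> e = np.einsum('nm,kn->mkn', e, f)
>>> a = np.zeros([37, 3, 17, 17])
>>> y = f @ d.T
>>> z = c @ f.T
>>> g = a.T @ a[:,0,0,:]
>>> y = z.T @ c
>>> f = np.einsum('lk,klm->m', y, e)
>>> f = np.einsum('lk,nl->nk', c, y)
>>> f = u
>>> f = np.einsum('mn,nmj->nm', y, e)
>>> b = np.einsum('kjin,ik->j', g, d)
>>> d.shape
(3, 17)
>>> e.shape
(17, 13, 17)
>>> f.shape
(17, 13)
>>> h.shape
(17,)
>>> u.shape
(17,)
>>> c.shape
(17, 17)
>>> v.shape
(3,)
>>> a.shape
(37, 3, 17, 17)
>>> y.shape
(13, 17)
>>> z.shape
(17, 13)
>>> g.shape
(17, 17, 3, 17)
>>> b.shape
(17,)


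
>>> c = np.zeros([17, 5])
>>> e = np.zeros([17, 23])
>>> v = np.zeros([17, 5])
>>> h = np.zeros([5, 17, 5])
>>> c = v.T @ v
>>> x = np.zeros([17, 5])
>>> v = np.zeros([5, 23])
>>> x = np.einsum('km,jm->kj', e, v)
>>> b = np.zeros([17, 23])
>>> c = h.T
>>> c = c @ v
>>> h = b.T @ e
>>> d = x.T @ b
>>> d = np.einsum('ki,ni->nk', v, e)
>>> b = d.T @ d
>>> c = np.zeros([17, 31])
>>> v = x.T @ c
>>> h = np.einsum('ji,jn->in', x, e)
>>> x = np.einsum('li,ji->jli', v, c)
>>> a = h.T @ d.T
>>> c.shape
(17, 31)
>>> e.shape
(17, 23)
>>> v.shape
(5, 31)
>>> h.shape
(5, 23)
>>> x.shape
(17, 5, 31)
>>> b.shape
(5, 5)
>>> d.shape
(17, 5)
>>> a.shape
(23, 17)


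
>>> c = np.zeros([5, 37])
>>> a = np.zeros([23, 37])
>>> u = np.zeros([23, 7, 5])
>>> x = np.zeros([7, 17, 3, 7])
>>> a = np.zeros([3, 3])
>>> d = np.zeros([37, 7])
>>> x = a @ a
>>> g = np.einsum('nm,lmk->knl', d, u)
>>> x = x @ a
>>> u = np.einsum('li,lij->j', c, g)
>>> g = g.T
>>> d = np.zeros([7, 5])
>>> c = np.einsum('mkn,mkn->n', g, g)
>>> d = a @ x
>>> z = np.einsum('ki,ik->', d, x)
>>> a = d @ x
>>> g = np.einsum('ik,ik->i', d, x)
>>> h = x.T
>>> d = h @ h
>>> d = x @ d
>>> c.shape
(5,)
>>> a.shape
(3, 3)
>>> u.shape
(23,)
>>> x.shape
(3, 3)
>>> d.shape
(3, 3)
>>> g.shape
(3,)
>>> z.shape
()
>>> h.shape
(3, 3)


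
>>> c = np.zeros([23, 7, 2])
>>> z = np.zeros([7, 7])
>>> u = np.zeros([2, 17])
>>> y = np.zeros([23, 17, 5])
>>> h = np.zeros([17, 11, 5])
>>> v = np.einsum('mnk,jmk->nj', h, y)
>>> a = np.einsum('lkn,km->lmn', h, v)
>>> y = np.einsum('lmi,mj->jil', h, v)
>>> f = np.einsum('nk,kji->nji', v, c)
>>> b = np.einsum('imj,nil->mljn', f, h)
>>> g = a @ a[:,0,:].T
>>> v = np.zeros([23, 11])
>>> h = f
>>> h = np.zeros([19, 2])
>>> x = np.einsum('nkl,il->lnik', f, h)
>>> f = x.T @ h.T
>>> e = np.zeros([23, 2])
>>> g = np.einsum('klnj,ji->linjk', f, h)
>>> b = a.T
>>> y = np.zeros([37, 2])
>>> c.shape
(23, 7, 2)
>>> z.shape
(7, 7)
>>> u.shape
(2, 17)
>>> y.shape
(37, 2)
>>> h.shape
(19, 2)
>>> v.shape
(23, 11)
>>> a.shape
(17, 23, 5)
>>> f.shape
(7, 19, 11, 19)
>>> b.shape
(5, 23, 17)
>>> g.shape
(19, 2, 11, 19, 7)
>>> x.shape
(2, 11, 19, 7)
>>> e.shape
(23, 2)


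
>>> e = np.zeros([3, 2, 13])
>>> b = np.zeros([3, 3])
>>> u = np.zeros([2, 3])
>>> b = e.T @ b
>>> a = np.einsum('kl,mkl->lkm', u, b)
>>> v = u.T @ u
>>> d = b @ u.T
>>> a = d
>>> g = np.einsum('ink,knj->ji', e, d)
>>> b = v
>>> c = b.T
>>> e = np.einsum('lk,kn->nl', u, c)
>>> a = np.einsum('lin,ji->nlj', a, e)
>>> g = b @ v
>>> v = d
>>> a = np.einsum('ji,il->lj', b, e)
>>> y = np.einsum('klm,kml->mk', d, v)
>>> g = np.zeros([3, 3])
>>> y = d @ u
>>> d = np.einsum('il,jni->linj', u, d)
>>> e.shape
(3, 2)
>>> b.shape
(3, 3)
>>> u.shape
(2, 3)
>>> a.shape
(2, 3)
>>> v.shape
(13, 2, 2)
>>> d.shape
(3, 2, 2, 13)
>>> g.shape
(3, 3)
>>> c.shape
(3, 3)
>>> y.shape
(13, 2, 3)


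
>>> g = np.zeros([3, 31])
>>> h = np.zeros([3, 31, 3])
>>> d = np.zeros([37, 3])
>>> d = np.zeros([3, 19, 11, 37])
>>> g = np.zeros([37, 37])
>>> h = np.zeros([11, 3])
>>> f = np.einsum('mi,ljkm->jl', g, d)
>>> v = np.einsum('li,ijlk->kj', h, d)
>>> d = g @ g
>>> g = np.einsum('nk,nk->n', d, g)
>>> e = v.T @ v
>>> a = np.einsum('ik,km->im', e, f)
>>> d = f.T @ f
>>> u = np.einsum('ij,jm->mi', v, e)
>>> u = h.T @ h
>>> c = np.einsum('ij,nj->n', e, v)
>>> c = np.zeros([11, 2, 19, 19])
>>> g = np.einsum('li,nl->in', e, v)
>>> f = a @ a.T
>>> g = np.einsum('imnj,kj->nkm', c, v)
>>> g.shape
(19, 37, 2)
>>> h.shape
(11, 3)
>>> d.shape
(3, 3)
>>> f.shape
(19, 19)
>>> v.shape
(37, 19)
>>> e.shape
(19, 19)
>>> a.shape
(19, 3)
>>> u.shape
(3, 3)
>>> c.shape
(11, 2, 19, 19)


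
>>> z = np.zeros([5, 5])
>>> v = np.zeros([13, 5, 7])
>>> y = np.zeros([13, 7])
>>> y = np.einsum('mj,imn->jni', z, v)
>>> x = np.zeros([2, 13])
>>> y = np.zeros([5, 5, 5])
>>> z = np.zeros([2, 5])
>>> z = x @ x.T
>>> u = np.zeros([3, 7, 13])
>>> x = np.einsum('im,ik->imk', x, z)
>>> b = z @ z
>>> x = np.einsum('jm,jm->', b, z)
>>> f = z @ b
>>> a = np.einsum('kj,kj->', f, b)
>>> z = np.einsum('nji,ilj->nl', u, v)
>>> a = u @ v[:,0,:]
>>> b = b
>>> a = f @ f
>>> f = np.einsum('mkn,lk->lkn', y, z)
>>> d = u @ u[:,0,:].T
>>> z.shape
(3, 5)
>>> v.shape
(13, 5, 7)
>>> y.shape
(5, 5, 5)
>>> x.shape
()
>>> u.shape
(3, 7, 13)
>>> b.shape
(2, 2)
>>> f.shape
(3, 5, 5)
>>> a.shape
(2, 2)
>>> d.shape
(3, 7, 3)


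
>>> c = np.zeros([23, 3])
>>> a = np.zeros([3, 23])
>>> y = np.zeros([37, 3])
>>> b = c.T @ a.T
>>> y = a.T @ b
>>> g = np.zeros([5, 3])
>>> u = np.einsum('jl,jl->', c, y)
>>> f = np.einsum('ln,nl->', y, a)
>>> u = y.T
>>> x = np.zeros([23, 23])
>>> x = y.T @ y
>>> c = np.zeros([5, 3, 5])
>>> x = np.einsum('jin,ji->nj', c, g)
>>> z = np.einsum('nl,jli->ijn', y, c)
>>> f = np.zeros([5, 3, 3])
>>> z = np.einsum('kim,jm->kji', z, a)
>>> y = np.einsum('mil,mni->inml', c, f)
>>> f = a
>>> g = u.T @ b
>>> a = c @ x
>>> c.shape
(5, 3, 5)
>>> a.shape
(5, 3, 5)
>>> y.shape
(3, 3, 5, 5)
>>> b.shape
(3, 3)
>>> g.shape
(23, 3)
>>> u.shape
(3, 23)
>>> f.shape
(3, 23)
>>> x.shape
(5, 5)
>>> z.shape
(5, 3, 5)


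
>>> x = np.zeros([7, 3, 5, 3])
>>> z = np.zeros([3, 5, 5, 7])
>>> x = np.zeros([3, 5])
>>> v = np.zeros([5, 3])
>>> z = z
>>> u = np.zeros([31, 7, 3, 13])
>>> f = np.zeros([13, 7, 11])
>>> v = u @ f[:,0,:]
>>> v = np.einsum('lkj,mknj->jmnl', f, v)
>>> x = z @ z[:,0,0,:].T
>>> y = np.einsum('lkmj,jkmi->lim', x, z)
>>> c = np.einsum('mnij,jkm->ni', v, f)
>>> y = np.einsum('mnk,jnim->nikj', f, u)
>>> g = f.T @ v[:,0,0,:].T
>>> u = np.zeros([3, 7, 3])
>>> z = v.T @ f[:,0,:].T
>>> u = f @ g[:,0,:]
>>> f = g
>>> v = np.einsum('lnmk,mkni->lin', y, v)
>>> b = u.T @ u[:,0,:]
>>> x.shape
(3, 5, 5, 3)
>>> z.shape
(13, 3, 31, 13)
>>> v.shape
(7, 13, 3)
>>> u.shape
(13, 7, 11)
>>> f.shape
(11, 7, 11)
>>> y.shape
(7, 3, 11, 31)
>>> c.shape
(31, 3)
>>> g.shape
(11, 7, 11)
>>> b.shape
(11, 7, 11)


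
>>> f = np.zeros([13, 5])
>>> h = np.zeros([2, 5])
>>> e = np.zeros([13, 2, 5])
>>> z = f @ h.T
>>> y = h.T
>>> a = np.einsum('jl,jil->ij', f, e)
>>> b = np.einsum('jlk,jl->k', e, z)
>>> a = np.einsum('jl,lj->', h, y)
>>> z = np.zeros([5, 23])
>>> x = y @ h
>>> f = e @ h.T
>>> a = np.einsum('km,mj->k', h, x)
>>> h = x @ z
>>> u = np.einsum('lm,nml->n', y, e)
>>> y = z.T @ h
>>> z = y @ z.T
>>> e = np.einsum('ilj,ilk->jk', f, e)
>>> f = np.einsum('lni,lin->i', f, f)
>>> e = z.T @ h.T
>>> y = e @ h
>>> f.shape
(2,)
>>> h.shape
(5, 23)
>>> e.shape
(5, 5)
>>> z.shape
(23, 5)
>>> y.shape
(5, 23)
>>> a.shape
(2,)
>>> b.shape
(5,)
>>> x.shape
(5, 5)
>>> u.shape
(13,)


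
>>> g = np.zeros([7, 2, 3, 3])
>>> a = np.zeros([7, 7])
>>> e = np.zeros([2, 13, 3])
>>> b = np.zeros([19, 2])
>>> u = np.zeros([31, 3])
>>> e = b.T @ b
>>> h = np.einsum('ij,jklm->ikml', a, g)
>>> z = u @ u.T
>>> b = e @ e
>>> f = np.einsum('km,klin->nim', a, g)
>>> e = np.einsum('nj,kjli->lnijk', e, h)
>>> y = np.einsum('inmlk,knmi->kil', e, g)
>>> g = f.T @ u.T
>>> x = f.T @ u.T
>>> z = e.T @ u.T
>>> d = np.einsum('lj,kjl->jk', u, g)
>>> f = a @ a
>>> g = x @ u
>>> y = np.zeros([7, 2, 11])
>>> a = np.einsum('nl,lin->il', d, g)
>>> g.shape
(7, 3, 3)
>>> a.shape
(3, 7)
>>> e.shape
(3, 2, 3, 2, 7)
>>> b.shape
(2, 2)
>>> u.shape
(31, 3)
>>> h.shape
(7, 2, 3, 3)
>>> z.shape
(7, 2, 3, 2, 31)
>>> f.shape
(7, 7)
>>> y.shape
(7, 2, 11)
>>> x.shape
(7, 3, 31)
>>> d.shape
(3, 7)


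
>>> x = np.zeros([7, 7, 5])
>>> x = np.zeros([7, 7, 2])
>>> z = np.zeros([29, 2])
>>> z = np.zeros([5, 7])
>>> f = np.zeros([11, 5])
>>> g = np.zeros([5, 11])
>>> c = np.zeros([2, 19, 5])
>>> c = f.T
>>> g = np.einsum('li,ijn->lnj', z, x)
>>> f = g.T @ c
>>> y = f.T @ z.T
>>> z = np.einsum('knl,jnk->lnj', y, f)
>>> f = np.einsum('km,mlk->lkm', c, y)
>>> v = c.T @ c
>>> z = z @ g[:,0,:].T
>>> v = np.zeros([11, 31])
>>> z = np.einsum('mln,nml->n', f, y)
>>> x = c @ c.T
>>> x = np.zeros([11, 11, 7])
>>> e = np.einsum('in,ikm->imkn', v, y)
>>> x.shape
(11, 11, 7)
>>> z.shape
(11,)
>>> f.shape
(2, 5, 11)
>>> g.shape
(5, 2, 7)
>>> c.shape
(5, 11)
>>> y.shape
(11, 2, 5)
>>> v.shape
(11, 31)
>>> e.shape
(11, 5, 2, 31)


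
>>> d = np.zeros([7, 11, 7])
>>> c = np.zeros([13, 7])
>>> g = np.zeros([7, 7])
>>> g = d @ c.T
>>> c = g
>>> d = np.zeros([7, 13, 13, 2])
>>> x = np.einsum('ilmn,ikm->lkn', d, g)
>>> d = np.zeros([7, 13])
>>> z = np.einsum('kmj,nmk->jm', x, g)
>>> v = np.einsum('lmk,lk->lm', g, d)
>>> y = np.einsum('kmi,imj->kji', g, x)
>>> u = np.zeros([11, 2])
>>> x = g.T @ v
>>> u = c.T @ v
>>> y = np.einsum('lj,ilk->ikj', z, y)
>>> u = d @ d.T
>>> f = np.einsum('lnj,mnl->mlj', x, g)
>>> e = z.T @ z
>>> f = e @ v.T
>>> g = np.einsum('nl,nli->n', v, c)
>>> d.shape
(7, 13)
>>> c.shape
(7, 11, 13)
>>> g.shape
(7,)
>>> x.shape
(13, 11, 11)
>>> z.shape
(2, 11)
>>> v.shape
(7, 11)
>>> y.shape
(7, 13, 11)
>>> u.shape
(7, 7)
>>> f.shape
(11, 7)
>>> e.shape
(11, 11)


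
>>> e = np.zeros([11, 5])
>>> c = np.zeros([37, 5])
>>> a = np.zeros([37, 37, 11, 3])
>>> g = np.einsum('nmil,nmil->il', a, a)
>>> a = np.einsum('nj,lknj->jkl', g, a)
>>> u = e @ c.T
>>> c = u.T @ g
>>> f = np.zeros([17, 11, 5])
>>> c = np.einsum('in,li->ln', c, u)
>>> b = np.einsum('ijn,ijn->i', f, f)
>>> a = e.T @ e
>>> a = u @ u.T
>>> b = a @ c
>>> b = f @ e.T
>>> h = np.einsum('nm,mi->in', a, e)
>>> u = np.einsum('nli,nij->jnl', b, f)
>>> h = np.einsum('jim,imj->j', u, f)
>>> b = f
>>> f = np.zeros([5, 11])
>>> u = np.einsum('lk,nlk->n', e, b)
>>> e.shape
(11, 5)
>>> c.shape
(11, 3)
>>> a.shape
(11, 11)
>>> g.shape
(11, 3)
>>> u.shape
(17,)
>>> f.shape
(5, 11)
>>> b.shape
(17, 11, 5)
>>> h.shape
(5,)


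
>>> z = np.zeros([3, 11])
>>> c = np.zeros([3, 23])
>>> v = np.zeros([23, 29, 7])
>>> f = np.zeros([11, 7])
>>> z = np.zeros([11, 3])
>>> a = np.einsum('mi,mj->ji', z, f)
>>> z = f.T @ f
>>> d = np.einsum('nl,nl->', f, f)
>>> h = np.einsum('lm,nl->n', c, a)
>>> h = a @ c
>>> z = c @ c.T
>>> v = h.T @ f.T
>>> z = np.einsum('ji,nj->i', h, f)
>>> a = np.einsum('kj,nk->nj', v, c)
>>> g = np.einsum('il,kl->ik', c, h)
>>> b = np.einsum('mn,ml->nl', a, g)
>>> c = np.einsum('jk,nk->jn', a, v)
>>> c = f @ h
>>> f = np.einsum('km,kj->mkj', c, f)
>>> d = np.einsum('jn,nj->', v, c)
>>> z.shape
(23,)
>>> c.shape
(11, 23)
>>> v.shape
(23, 11)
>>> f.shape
(23, 11, 7)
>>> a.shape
(3, 11)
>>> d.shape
()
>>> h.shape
(7, 23)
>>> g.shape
(3, 7)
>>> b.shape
(11, 7)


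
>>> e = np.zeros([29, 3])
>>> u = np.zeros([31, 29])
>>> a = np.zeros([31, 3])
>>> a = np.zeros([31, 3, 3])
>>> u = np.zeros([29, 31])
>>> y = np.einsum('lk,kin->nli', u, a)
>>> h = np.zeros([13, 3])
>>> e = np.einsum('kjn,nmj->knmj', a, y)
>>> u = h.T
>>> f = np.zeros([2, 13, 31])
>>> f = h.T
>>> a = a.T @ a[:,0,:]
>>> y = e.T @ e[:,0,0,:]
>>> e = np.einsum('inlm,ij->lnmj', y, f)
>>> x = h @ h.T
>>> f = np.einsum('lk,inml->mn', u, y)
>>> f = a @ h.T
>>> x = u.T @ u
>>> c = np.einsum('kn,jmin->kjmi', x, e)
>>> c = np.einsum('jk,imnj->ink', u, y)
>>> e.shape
(3, 29, 3, 13)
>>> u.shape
(3, 13)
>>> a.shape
(3, 3, 3)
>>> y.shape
(3, 29, 3, 3)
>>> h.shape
(13, 3)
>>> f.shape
(3, 3, 13)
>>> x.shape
(13, 13)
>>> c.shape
(3, 3, 13)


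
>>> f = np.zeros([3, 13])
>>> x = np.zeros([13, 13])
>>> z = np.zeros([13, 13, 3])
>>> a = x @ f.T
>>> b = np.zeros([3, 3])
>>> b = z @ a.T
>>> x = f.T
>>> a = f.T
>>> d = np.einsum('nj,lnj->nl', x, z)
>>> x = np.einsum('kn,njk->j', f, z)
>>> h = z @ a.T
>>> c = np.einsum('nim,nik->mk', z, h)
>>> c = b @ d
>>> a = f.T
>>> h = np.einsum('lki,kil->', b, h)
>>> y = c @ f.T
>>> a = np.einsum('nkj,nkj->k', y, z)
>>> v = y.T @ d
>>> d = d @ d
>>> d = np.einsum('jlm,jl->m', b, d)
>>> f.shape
(3, 13)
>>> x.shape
(13,)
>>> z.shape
(13, 13, 3)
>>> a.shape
(13,)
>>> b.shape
(13, 13, 13)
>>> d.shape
(13,)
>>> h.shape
()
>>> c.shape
(13, 13, 13)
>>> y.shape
(13, 13, 3)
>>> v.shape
(3, 13, 13)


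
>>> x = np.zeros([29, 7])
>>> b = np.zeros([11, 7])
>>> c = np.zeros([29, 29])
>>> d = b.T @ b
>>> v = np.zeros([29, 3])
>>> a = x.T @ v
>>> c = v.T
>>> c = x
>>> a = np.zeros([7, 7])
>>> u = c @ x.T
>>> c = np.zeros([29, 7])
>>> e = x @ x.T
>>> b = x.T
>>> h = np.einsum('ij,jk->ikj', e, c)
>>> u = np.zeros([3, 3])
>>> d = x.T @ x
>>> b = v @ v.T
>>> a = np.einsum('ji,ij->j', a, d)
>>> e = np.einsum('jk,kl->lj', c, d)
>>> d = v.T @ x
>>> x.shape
(29, 7)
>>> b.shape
(29, 29)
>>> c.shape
(29, 7)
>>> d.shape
(3, 7)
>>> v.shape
(29, 3)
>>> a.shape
(7,)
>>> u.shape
(3, 3)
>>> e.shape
(7, 29)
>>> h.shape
(29, 7, 29)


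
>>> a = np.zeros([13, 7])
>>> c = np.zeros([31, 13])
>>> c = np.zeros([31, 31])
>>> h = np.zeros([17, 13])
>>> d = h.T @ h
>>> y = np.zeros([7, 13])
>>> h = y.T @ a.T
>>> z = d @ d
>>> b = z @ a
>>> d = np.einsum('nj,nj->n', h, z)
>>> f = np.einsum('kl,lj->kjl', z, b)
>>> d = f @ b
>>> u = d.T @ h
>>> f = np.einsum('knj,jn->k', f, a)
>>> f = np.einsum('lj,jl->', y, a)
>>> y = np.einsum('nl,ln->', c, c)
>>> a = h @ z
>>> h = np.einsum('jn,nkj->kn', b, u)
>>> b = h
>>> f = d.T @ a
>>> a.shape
(13, 13)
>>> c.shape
(31, 31)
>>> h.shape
(7, 7)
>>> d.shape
(13, 7, 7)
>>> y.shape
()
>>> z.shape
(13, 13)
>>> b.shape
(7, 7)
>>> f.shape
(7, 7, 13)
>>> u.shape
(7, 7, 13)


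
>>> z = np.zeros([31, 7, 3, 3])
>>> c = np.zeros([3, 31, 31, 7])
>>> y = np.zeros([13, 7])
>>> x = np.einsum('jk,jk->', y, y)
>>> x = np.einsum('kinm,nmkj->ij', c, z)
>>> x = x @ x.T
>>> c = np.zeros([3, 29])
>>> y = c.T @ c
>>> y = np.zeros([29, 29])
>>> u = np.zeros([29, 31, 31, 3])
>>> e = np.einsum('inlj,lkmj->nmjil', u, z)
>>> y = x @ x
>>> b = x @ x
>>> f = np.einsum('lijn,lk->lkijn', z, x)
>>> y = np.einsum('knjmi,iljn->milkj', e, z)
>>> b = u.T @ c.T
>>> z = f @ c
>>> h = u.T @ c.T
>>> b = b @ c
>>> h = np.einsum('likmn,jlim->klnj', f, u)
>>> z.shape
(31, 31, 7, 3, 29)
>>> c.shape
(3, 29)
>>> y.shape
(29, 31, 7, 31, 3)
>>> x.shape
(31, 31)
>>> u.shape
(29, 31, 31, 3)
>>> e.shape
(31, 3, 3, 29, 31)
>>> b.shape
(3, 31, 31, 29)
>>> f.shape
(31, 31, 7, 3, 3)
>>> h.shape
(7, 31, 3, 29)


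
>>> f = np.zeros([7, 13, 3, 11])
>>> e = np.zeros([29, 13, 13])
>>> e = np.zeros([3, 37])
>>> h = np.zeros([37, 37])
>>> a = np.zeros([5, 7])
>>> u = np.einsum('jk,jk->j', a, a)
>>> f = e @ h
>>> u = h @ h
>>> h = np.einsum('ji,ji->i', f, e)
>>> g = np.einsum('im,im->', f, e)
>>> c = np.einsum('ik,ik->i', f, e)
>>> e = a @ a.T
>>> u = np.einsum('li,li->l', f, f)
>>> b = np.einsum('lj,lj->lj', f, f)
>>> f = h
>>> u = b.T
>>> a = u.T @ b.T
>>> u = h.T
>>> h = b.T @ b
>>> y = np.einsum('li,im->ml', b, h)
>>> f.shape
(37,)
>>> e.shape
(5, 5)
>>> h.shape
(37, 37)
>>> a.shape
(3, 3)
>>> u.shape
(37,)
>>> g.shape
()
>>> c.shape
(3,)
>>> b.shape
(3, 37)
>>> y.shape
(37, 3)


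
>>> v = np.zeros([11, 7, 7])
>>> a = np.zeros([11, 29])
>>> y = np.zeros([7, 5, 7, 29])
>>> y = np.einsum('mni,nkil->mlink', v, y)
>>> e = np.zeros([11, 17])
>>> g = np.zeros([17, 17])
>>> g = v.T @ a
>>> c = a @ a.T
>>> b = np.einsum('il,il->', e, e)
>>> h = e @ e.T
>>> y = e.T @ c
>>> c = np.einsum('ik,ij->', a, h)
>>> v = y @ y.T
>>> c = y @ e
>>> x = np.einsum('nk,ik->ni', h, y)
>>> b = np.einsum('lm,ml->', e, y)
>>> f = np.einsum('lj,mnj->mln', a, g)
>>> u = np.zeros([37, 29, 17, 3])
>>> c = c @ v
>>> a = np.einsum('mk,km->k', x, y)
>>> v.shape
(17, 17)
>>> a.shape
(17,)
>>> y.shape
(17, 11)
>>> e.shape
(11, 17)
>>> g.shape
(7, 7, 29)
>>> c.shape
(17, 17)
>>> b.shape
()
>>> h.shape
(11, 11)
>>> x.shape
(11, 17)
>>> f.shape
(7, 11, 7)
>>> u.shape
(37, 29, 17, 3)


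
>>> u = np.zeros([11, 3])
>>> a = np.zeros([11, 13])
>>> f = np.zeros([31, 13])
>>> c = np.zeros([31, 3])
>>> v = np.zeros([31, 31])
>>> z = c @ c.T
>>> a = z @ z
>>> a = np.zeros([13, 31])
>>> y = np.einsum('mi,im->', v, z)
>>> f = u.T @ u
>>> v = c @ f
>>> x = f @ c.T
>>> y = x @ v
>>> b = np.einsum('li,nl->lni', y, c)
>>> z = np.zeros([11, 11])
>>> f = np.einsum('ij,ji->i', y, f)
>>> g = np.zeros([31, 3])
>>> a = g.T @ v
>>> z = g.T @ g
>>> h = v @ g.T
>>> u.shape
(11, 3)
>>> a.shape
(3, 3)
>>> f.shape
(3,)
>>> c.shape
(31, 3)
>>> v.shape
(31, 3)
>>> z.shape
(3, 3)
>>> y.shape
(3, 3)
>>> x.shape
(3, 31)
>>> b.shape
(3, 31, 3)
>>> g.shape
(31, 3)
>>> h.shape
(31, 31)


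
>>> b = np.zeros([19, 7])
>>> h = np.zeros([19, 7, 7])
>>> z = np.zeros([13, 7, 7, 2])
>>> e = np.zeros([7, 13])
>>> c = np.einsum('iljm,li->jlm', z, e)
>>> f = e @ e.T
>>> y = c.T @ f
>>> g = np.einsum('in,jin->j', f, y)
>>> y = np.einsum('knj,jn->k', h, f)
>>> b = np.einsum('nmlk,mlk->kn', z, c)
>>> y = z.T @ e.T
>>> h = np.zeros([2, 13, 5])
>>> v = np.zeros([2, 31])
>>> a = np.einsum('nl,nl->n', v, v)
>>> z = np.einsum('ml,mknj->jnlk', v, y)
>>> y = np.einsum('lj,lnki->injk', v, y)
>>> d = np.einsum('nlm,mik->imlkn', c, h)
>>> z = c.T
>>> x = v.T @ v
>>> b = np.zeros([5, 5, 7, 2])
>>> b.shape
(5, 5, 7, 2)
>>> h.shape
(2, 13, 5)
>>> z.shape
(2, 7, 7)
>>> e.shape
(7, 13)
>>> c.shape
(7, 7, 2)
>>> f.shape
(7, 7)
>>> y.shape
(7, 7, 31, 7)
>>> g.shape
(2,)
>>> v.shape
(2, 31)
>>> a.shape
(2,)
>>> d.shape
(13, 2, 7, 5, 7)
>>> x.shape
(31, 31)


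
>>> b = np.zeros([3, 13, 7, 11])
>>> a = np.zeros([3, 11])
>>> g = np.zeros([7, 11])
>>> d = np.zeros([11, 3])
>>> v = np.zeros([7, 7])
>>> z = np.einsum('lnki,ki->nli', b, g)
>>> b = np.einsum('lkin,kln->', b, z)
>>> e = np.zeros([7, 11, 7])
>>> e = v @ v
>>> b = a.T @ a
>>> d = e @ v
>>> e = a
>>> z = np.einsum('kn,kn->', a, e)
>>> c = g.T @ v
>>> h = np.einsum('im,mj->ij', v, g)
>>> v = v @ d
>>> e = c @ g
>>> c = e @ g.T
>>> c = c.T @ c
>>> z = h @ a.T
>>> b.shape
(11, 11)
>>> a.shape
(3, 11)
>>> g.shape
(7, 11)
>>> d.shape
(7, 7)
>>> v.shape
(7, 7)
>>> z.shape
(7, 3)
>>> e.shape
(11, 11)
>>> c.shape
(7, 7)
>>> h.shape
(7, 11)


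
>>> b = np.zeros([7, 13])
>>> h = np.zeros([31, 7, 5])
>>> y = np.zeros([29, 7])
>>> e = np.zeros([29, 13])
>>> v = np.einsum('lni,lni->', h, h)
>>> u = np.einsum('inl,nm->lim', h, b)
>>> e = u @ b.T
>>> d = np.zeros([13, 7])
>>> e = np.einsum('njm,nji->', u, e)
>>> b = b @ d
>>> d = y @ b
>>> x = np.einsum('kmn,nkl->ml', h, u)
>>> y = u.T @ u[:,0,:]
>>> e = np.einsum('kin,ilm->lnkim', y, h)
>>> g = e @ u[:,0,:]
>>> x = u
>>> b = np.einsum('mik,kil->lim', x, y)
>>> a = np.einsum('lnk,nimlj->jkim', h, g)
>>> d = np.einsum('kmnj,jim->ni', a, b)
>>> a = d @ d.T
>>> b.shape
(13, 31, 5)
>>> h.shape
(31, 7, 5)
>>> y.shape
(13, 31, 13)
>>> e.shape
(7, 13, 13, 31, 5)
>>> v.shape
()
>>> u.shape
(5, 31, 13)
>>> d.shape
(13, 31)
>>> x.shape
(5, 31, 13)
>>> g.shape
(7, 13, 13, 31, 13)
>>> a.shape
(13, 13)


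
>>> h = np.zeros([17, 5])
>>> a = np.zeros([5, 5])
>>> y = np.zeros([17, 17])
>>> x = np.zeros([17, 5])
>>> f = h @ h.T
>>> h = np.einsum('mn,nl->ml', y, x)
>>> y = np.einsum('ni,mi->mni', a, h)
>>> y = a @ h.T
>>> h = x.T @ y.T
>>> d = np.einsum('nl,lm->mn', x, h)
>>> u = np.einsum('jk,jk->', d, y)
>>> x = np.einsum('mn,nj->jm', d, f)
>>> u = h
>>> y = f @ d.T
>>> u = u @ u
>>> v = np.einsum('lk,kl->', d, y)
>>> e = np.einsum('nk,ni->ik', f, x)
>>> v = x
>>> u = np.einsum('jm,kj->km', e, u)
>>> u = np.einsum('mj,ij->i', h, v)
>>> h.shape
(5, 5)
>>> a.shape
(5, 5)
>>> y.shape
(17, 5)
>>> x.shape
(17, 5)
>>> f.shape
(17, 17)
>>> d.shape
(5, 17)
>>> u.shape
(17,)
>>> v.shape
(17, 5)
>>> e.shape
(5, 17)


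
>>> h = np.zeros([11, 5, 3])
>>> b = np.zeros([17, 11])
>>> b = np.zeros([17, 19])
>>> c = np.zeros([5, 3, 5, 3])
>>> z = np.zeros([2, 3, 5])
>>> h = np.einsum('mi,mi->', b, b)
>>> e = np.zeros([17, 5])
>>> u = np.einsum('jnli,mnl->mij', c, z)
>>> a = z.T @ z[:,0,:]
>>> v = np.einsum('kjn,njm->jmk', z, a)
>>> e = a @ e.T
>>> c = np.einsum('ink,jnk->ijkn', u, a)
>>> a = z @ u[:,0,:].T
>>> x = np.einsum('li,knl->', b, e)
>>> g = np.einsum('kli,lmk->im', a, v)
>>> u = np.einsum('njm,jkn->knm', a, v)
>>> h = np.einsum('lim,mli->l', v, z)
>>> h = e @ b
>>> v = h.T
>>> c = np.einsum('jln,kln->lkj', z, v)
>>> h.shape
(5, 3, 19)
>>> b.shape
(17, 19)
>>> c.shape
(3, 19, 2)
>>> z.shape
(2, 3, 5)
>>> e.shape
(5, 3, 17)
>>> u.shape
(5, 2, 2)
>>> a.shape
(2, 3, 2)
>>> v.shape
(19, 3, 5)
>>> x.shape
()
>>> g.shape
(2, 5)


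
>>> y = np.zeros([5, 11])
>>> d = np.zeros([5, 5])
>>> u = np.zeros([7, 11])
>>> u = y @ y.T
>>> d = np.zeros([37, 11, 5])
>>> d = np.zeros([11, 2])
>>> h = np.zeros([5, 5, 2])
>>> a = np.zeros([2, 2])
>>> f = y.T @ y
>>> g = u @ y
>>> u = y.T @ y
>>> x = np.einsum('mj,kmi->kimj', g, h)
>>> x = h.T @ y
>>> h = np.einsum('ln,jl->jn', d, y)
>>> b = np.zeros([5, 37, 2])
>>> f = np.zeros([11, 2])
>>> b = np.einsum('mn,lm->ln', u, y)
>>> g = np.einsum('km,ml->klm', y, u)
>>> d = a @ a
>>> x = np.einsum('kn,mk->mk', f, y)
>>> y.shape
(5, 11)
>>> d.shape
(2, 2)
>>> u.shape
(11, 11)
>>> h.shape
(5, 2)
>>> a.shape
(2, 2)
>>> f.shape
(11, 2)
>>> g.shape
(5, 11, 11)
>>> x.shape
(5, 11)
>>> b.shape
(5, 11)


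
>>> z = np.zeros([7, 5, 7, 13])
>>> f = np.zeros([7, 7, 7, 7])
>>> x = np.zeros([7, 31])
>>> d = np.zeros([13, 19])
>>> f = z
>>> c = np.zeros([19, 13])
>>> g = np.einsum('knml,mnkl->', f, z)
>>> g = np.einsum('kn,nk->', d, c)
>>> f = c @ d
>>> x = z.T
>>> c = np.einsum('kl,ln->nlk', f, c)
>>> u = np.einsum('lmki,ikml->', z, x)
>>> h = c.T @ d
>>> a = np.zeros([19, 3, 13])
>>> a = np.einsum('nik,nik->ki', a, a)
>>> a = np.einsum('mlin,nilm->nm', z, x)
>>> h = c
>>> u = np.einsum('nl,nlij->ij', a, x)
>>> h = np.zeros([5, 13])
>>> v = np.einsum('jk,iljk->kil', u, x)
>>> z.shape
(7, 5, 7, 13)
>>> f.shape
(19, 19)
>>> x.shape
(13, 7, 5, 7)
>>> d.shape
(13, 19)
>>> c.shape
(13, 19, 19)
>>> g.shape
()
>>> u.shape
(5, 7)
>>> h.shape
(5, 13)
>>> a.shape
(13, 7)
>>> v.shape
(7, 13, 7)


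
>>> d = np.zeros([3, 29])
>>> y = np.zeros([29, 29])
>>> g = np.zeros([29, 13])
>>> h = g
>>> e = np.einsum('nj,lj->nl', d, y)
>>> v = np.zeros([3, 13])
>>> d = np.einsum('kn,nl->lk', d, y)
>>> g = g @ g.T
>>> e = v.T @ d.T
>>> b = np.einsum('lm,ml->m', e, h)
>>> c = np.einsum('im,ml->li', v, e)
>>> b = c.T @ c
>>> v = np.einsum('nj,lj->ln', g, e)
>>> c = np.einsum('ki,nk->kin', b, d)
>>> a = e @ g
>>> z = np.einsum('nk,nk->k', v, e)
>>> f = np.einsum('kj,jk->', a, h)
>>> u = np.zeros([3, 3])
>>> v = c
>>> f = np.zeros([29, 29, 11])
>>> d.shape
(29, 3)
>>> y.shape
(29, 29)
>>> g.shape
(29, 29)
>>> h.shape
(29, 13)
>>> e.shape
(13, 29)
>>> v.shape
(3, 3, 29)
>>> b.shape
(3, 3)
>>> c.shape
(3, 3, 29)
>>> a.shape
(13, 29)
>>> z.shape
(29,)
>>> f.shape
(29, 29, 11)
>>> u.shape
(3, 3)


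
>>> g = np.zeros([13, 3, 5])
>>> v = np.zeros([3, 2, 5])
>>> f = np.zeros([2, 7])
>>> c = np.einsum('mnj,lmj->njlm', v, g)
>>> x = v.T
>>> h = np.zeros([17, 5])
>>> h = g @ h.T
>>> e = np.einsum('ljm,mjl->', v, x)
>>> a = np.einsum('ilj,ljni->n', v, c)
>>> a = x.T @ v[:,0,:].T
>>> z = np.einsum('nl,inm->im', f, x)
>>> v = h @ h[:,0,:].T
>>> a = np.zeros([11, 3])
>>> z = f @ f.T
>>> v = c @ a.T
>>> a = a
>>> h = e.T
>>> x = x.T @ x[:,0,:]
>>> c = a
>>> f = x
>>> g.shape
(13, 3, 5)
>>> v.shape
(2, 5, 13, 11)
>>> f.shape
(3, 2, 3)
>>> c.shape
(11, 3)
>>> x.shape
(3, 2, 3)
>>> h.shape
()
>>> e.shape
()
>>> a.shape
(11, 3)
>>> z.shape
(2, 2)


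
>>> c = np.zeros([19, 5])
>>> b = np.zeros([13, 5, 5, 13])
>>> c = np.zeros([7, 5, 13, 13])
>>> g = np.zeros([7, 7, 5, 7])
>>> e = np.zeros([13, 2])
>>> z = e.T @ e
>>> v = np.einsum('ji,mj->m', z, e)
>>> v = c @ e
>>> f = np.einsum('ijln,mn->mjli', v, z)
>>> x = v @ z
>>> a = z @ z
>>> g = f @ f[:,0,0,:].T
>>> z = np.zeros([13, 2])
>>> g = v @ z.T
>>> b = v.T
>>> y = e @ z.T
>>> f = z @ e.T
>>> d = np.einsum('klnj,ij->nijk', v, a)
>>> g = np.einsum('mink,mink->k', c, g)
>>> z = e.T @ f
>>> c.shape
(7, 5, 13, 13)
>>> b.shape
(2, 13, 5, 7)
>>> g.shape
(13,)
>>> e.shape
(13, 2)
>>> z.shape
(2, 13)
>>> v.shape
(7, 5, 13, 2)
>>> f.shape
(13, 13)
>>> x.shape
(7, 5, 13, 2)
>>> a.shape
(2, 2)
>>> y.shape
(13, 13)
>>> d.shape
(13, 2, 2, 7)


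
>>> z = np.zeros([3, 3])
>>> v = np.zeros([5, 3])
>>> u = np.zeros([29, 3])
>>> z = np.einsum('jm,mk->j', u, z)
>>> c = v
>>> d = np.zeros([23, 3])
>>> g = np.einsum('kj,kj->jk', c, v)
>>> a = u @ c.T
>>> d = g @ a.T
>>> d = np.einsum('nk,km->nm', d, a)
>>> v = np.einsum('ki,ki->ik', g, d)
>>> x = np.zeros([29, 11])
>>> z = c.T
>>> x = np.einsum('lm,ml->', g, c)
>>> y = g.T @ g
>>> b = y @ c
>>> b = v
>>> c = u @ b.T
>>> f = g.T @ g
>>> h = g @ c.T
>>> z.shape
(3, 5)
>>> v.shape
(5, 3)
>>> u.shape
(29, 3)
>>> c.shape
(29, 5)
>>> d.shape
(3, 5)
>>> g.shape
(3, 5)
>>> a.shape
(29, 5)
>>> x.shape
()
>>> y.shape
(5, 5)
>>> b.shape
(5, 3)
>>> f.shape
(5, 5)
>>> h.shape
(3, 29)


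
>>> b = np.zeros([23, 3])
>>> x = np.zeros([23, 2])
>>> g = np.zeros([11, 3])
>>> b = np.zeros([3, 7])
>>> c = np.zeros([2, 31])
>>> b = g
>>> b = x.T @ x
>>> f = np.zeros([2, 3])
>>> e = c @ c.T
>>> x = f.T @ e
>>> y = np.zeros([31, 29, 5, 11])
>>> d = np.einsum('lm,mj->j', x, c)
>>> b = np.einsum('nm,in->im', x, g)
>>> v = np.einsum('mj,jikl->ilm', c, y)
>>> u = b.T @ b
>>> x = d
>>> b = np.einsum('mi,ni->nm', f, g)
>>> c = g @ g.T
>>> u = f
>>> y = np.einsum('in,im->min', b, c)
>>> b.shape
(11, 2)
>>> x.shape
(31,)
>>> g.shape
(11, 3)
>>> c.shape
(11, 11)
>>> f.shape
(2, 3)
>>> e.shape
(2, 2)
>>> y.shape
(11, 11, 2)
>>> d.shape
(31,)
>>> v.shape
(29, 11, 2)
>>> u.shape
(2, 3)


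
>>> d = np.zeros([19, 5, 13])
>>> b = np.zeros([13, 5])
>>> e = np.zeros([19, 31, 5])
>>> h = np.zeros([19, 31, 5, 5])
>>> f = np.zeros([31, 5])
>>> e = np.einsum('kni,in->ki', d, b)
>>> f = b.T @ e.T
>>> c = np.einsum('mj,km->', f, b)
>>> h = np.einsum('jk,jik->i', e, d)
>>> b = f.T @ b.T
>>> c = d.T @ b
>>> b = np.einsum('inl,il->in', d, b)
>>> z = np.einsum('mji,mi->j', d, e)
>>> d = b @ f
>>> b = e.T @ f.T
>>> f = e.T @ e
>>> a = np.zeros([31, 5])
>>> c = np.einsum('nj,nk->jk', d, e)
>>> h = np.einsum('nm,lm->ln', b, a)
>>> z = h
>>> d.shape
(19, 19)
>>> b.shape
(13, 5)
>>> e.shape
(19, 13)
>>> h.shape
(31, 13)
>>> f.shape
(13, 13)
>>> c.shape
(19, 13)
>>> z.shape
(31, 13)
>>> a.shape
(31, 5)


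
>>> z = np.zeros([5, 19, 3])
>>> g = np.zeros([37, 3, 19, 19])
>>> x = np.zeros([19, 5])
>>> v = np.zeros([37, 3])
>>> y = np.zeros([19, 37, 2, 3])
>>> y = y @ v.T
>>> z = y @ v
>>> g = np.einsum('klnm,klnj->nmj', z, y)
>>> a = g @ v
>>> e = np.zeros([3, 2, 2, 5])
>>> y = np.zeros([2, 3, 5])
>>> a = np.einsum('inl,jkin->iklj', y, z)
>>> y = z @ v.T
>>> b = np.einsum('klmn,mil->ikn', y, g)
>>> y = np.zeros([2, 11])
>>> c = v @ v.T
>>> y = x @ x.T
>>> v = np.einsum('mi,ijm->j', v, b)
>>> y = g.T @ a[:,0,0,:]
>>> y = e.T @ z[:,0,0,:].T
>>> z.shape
(19, 37, 2, 3)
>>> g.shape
(2, 3, 37)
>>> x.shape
(19, 5)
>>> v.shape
(19,)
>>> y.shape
(5, 2, 2, 19)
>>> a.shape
(2, 37, 5, 19)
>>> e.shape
(3, 2, 2, 5)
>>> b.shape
(3, 19, 37)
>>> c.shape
(37, 37)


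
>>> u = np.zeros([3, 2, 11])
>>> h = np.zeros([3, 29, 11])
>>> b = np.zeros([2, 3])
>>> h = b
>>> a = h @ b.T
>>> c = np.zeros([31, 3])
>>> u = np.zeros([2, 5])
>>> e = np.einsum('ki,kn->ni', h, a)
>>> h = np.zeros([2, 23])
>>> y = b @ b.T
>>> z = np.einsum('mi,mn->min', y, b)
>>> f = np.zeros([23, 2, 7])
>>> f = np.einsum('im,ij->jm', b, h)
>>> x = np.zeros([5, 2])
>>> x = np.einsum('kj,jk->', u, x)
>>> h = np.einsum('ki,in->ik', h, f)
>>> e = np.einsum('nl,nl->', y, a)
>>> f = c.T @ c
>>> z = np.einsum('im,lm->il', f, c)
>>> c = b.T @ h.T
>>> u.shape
(2, 5)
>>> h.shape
(23, 2)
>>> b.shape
(2, 3)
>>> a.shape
(2, 2)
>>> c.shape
(3, 23)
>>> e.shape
()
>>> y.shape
(2, 2)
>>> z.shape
(3, 31)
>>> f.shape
(3, 3)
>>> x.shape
()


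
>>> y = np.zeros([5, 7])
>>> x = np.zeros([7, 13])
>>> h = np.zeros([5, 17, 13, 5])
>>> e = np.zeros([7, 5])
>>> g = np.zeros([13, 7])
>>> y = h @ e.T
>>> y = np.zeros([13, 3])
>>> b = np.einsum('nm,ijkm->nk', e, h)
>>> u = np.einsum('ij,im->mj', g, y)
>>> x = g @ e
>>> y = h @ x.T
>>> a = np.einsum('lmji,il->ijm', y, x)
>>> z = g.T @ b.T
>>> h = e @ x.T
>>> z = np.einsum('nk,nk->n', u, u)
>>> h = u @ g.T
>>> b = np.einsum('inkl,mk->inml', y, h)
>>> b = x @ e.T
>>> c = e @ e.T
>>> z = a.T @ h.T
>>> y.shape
(5, 17, 13, 13)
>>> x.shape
(13, 5)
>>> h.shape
(3, 13)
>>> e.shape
(7, 5)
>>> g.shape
(13, 7)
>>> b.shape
(13, 7)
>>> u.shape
(3, 7)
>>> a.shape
(13, 13, 17)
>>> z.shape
(17, 13, 3)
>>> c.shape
(7, 7)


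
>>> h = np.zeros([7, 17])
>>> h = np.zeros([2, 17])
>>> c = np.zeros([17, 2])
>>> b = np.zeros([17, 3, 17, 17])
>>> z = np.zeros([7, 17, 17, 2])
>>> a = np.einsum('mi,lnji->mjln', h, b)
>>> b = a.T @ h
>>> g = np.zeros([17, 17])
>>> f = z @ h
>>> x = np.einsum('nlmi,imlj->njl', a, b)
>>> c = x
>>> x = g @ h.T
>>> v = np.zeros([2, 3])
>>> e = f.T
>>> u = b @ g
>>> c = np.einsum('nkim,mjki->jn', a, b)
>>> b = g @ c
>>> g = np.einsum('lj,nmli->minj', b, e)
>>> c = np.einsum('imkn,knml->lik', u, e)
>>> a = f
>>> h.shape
(2, 17)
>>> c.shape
(7, 3, 17)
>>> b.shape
(17, 2)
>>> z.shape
(7, 17, 17, 2)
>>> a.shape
(7, 17, 17, 17)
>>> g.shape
(17, 7, 17, 2)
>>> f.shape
(7, 17, 17, 17)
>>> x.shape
(17, 2)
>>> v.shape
(2, 3)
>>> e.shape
(17, 17, 17, 7)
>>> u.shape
(3, 17, 17, 17)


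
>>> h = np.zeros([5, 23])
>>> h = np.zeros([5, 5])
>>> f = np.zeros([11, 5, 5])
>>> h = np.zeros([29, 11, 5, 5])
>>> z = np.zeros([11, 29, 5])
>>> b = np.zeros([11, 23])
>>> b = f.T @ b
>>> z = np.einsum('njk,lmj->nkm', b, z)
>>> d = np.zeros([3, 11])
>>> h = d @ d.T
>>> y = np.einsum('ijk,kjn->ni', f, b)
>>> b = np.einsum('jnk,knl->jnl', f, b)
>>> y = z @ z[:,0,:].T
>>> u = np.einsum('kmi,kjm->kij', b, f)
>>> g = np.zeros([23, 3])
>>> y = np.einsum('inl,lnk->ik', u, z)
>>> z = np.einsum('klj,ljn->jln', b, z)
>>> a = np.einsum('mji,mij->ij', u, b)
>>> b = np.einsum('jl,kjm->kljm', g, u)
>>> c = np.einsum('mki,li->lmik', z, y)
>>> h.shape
(3, 3)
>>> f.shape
(11, 5, 5)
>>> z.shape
(23, 5, 29)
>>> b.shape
(11, 3, 23, 5)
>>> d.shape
(3, 11)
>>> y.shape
(11, 29)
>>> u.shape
(11, 23, 5)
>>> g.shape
(23, 3)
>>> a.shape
(5, 23)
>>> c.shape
(11, 23, 29, 5)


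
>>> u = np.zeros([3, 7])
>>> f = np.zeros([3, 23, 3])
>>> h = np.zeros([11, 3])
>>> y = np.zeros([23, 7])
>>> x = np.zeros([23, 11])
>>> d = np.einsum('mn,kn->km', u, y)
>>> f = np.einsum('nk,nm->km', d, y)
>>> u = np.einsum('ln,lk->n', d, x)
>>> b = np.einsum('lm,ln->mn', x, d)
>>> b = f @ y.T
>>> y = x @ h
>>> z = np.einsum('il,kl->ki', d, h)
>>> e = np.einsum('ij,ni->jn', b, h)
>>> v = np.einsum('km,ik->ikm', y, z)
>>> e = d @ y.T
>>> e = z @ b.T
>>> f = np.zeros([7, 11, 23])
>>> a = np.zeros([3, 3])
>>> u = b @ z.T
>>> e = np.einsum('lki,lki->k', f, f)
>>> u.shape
(3, 11)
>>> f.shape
(7, 11, 23)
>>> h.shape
(11, 3)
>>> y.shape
(23, 3)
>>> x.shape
(23, 11)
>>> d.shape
(23, 3)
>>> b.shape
(3, 23)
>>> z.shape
(11, 23)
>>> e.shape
(11,)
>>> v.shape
(11, 23, 3)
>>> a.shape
(3, 3)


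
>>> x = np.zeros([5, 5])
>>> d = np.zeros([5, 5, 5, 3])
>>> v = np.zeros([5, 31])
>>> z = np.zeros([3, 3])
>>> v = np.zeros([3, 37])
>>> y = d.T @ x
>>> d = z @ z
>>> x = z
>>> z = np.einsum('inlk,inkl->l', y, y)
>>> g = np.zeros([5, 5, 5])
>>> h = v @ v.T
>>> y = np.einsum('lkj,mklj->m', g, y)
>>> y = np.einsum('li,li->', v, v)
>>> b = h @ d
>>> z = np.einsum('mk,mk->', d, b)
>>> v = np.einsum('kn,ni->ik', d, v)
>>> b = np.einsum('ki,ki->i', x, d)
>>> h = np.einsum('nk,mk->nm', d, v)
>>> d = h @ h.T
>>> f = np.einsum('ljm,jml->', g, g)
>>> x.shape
(3, 3)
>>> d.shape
(3, 3)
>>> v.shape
(37, 3)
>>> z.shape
()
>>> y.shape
()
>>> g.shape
(5, 5, 5)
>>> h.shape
(3, 37)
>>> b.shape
(3,)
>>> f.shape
()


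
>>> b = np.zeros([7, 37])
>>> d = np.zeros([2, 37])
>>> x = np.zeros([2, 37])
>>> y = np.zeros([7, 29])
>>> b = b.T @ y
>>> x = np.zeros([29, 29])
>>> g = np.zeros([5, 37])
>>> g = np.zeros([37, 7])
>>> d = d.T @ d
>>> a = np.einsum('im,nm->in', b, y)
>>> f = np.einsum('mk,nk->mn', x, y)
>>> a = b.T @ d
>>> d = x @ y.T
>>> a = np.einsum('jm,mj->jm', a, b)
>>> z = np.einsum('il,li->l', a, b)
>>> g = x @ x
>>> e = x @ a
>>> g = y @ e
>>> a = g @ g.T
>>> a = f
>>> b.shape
(37, 29)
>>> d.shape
(29, 7)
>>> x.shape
(29, 29)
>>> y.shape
(7, 29)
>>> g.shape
(7, 37)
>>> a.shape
(29, 7)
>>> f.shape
(29, 7)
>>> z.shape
(37,)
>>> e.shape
(29, 37)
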